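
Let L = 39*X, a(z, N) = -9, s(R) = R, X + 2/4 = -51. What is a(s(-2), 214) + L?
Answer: -4035/2 ≈ -2017.5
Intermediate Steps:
X = -103/2 (X = -½ - 51 = -103/2 ≈ -51.500)
L = -4017/2 (L = 39*(-103/2) = -4017/2 ≈ -2008.5)
a(s(-2), 214) + L = -9 - 4017/2 = -4035/2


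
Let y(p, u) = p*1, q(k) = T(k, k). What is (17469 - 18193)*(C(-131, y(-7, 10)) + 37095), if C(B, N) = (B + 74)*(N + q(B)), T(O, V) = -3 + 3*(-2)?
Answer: -27517068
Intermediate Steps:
T(O, V) = -9 (T(O, V) = -3 - 6 = -9)
q(k) = -9
y(p, u) = p
C(B, N) = (-9 + N)*(74 + B) (C(B, N) = (B + 74)*(N - 9) = (74 + B)*(-9 + N) = (-9 + N)*(74 + B))
(17469 - 18193)*(C(-131, y(-7, 10)) + 37095) = (17469 - 18193)*((-666 - 9*(-131) + 74*(-7) - 131*(-7)) + 37095) = -724*((-666 + 1179 - 518 + 917) + 37095) = -724*(912 + 37095) = -724*38007 = -27517068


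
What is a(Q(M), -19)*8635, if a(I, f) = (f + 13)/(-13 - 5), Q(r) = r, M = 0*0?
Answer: 8635/3 ≈ 2878.3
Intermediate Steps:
M = 0
a(I, f) = -13/18 - f/18 (a(I, f) = (13 + f)/(-18) = (13 + f)*(-1/18) = -13/18 - f/18)
a(Q(M), -19)*8635 = (-13/18 - 1/18*(-19))*8635 = (-13/18 + 19/18)*8635 = (1/3)*8635 = 8635/3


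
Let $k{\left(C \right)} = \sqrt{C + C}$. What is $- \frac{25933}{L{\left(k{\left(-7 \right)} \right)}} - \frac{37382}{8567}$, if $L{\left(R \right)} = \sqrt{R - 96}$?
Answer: $- \frac{37382}{8567} - \frac{25933}{\sqrt{-96 + i \sqrt{14}}} \approx -55.894 + 2645.3 i$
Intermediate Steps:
$k{\left(C \right)} = \sqrt{2} \sqrt{C}$ ($k{\left(C \right)} = \sqrt{2 C} = \sqrt{2} \sqrt{C}$)
$L{\left(R \right)} = \sqrt{-96 + R}$
$- \frac{25933}{L{\left(k{\left(-7 \right)} \right)}} - \frac{37382}{8567} = - \frac{25933}{\sqrt{-96 + \sqrt{2} \sqrt{-7}}} - \frac{37382}{8567} = - \frac{25933}{\sqrt{-96 + \sqrt{2} i \sqrt{7}}} - \frac{37382}{8567} = - \frac{25933}{\sqrt{-96 + i \sqrt{14}}} - \frac{37382}{8567} = - \frac{37382}{8567} - \frac{25933}{\sqrt{-96 + i \sqrt{14}}}$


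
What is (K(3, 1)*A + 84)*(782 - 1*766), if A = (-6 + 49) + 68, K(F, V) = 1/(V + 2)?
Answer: 1936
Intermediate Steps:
K(F, V) = 1/(2 + V)
A = 111 (A = 43 + 68 = 111)
(K(3, 1)*A + 84)*(782 - 1*766) = (111/(2 + 1) + 84)*(782 - 1*766) = (111/3 + 84)*(782 - 766) = ((⅓)*111 + 84)*16 = (37 + 84)*16 = 121*16 = 1936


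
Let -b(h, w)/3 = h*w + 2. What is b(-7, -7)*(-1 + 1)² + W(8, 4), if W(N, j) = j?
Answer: 4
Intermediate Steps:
b(h, w) = -6 - 3*h*w (b(h, w) = -3*(h*w + 2) = -3*(2 + h*w) = -6 - 3*h*w)
b(-7, -7)*(-1 + 1)² + W(8, 4) = (-6 - 3*(-7)*(-7))*(-1 + 1)² + 4 = (-6 - 147)*0² + 4 = -153*0 + 4 = 0 + 4 = 4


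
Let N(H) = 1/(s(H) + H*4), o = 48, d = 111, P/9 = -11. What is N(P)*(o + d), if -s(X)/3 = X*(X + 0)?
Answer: -53/9933 ≈ -0.0053357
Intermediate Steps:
P = -99 (P = 9*(-11) = -99)
s(X) = -3*X² (s(X) = -3*X*(X + 0) = -3*X*X = -3*X²)
N(H) = 1/(-3*H² + 4*H) (N(H) = 1/(-3*H² + H*4) = 1/(-3*H² + 4*H))
N(P)*(o + d) = (-1/(-99*(-4 + 3*(-99))))*(48 + 111) = -1*(-1/99)/(-4 - 297)*159 = -1*(-1/99)/(-301)*159 = -1*(-1/99)*(-1/301)*159 = -1/29799*159 = -53/9933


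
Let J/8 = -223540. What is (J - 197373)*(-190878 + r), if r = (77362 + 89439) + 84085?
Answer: -119157465544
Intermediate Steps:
J = -1788320 (J = 8*(-223540) = -1788320)
r = 250886 (r = 166801 + 84085 = 250886)
(J - 197373)*(-190878 + r) = (-1788320 - 197373)*(-190878 + 250886) = -1985693*60008 = -119157465544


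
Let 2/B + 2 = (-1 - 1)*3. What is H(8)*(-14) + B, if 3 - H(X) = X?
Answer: 279/4 ≈ 69.750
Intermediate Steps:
H(X) = 3 - X
B = -¼ (B = 2/(-2 + (-1 - 1)*3) = 2/(-2 - 2*3) = 2/(-2 - 6) = 2/(-8) = 2*(-⅛) = -¼ ≈ -0.25000)
H(8)*(-14) + B = (3 - 1*8)*(-14) - ¼ = (3 - 8)*(-14) - ¼ = -5*(-14) - ¼ = 70 - ¼ = 279/4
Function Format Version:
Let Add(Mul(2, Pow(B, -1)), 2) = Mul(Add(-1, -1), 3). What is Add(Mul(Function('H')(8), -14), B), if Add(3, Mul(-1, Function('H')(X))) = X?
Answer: Rational(279, 4) ≈ 69.750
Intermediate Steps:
Function('H')(X) = Add(3, Mul(-1, X))
B = Rational(-1, 4) (B = Mul(2, Pow(Add(-2, Mul(Add(-1, -1), 3)), -1)) = Mul(2, Pow(Add(-2, Mul(-2, 3)), -1)) = Mul(2, Pow(Add(-2, -6), -1)) = Mul(2, Pow(-8, -1)) = Mul(2, Rational(-1, 8)) = Rational(-1, 4) ≈ -0.25000)
Add(Mul(Function('H')(8), -14), B) = Add(Mul(Add(3, Mul(-1, 8)), -14), Rational(-1, 4)) = Add(Mul(Add(3, -8), -14), Rational(-1, 4)) = Add(Mul(-5, -14), Rational(-1, 4)) = Add(70, Rational(-1, 4)) = Rational(279, 4)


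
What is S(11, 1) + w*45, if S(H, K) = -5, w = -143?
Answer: -6440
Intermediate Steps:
S(11, 1) + w*45 = -5 - 143*45 = -5 - 6435 = -6440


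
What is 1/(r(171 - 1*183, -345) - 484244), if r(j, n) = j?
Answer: -1/484256 ≈ -2.0650e-6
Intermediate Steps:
1/(r(171 - 1*183, -345) - 484244) = 1/((171 - 1*183) - 484244) = 1/((171 - 183) - 484244) = 1/(-12 - 484244) = 1/(-484256) = -1/484256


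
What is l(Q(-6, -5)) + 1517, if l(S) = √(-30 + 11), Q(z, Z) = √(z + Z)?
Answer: 1517 + I*√19 ≈ 1517.0 + 4.3589*I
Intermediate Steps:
Q(z, Z) = √(Z + z)
l(S) = I*√19 (l(S) = √(-19) = I*√19)
l(Q(-6, -5)) + 1517 = I*√19 + 1517 = 1517 + I*√19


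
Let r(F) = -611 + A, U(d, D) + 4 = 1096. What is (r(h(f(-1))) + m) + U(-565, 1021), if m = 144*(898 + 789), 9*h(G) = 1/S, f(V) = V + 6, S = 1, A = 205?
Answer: 243614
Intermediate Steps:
U(d, D) = 1092 (U(d, D) = -4 + 1096 = 1092)
f(V) = 6 + V
h(G) = 1/9 (h(G) = (1/9)/1 = (1/9)*1 = 1/9)
r(F) = -406 (r(F) = -611 + 205 = -406)
m = 242928 (m = 144*1687 = 242928)
(r(h(f(-1))) + m) + U(-565, 1021) = (-406 + 242928) + 1092 = 242522 + 1092 = 243614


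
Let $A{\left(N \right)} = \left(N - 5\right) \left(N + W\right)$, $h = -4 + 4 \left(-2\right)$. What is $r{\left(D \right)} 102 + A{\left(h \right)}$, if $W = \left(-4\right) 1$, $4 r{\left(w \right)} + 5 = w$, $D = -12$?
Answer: $- \frac{323}{2} \approx -161.5$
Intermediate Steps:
$r{\left(w \right)} = - \frac{5}{4} + \frac{w}{4}$
$W = -4$
$h = -12$ ($h = -4 - 8 = -12$)
$A{\left(N \right)} = \left(-5 + N\right) \left(-4 + N\right)$ ($A{\left(N \right)} = \left(N - 5\right) \left(N - 4\right) = \left(-5 + N\right) \left(-4 + N\right)$)
$r{\left(D \right)} 102 + A{\left(h \right)} = \left(- \frac{5}{4} + \frac{1}{4} \left(-12\right)\right) 102 + \left(20 + \left(-12\right)^{2} - -108\right) = \left(- \frac{5}{4} - 3\right) 102 + \left(20 + 144 + 108\right) = \left(- \frac{17}{4}\right) 102 + 272 = - \frac{867}{2} + 272 = - \frac{323}{2}$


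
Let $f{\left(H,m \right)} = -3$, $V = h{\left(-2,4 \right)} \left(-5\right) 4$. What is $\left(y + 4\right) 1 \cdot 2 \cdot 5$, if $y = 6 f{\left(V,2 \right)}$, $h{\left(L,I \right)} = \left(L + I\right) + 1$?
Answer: $-140$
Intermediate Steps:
$h{\left(L,I \right)} = 1 + I + L$ ($h{\left(L,I \right)} = \left(I + L\right) + 1 = 1 + I + L$)
$V = -60$ ($V = \left(1 + 4 - 2\right) \left(-5\right) 4 = 3 \left(-5\right) 4 = \left(-15\right) 4 = -60$)
$y = -18$ ($y = 6 \left(-3\right) = -18$)
$\left(y + 4\right) 1 \cdot 2 \cdot 5 = \left(-18 + 4\right) 1 \cdot 2 \cdot 5 = \left(-14\right) 1 \cdot 10 = \left(-14\right) 10 = -140$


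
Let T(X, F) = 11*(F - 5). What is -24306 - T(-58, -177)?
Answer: -22304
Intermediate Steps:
T(X, F) = -55 + 11*F (T(X, F) = 11*(-5 + F) = -55 + 11*F)
-24306 - T(-58, -177) = -24306 - (-55 + 11*(-177)) = -24306 - (-55 - 1947) = -24306 - 1*(-2002) = -24306 + 2002 = -22304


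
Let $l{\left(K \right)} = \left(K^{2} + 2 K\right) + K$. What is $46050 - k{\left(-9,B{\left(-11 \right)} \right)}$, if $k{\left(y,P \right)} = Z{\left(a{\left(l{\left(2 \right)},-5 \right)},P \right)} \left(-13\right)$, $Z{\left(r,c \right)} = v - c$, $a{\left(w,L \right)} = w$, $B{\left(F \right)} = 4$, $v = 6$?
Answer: $46076$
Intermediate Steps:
$l{\left(K \right)} = K^{2} + 3 K$
$Z{\left(r,c \right)} = 6 - c$
$k{\left(y,P \right)} = -78 + 13 P$ ($k{\left(y,P \right)} = \left(6 - P\right) \left(-13\right) = -78 + 13 P$)
$46050 - k{\left(-9,B{\left(-11 \right)} \right)} = 46050 - \left(-78 + 13 \cdot 4\right) = 46050 - \left(-78 + 52\right) = 46050 - -26 = 46050 + 26 = 46076$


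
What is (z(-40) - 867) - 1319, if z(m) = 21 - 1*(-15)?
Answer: -2150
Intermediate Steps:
z(m) = 36 (z(m) = 21 + 15 = 36)
(z(-40) - 867) - 1319 = (36 - 867) - 1319 = -831 - 1319 = -2150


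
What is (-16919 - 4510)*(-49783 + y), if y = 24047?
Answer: 551496744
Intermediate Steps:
(-16919 - 4510)*(-49783 + y) = (-16919 - 4510)*(-49783 + 24047) = -21429*(-25736) = 551496744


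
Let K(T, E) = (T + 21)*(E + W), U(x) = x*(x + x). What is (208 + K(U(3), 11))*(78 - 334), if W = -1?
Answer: -153088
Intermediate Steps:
U(x) = 2*x² (U(x) = x*(2*x) = 2*x²)
K(T, E) = (-1 + E)*(21 + T) (K(T, E) = (T + 21)*(E - 1) = (21 + T)*(-1 + E) = (-1 + E)*(21 + T))
(208 + K(U(3), 11))*(78 - 334) = (208 + (-21 - 2*3² + 21*11 + 11*(2*3²)))*(78 - 334) = (208 + (-21 - 2*9 + 231 + 11*(2*9)))*(-256) = (208 + (-21 - 1*18 + 231 + 11*18))*(-256) = (208 + (-21 - 18 + 231 + 198))*(-256) = (208 + 390)*(-256) = 598*(-256) = -153088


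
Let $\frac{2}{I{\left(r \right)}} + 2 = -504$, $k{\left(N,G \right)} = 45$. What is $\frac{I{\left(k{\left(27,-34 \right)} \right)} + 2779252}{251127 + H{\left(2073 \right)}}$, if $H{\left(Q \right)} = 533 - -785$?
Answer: $\frac{140630151}{12773717} \approx 11.009$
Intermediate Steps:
$I{\left(r \right)} = - \frac{1}{253}$ ($I{\left(r \right)} = \frac{2}{-2 - 504} = \frac{2}{-506} = 2 \left(- \frac{1}{506}\right) = - \frac{1}{253}$)
$H{\left(Q \right)} = 1318$ ($H{\left(Q \right)} = 533 + 785 = 1318$)
$\frac{I{\left(k{\left(27,-34 \right)} \right)} + 2779252}{251127 + H{\left(2073 \right)}} = \frac{- \frac{1}{253} + 2779252}{251127 + 1318} = \frac{703150755}{253 \cdot 252445} = \frac{703150755}{253} \cdot \frac{1}{252445} = \frac{140630151}{12773717}$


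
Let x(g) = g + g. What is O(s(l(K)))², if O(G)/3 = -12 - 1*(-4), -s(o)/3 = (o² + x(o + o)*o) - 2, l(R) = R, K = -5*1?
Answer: 576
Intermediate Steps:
K = -5
x(g) = 2*g
s(o) = 6 - 15*o² (s(o) = -3*((o² + (2*(o + o))*o) - 2) = -3*((o² + (2*(2*o))*o) - 2) = -3*((o² + (4*o)*o) - 2) = -3*((o² + 4*o²) - 2) = -3*(5*o² - 2) = -3*(-2 + 5*o²) = 6 - 15*o²)
O(G) = -24 (O(G) = 3*(-12 - 1*(-4)) = 3*(-12 + 4) = 3*(-8) = -24)
O(s(l(K)))² = (-24)² = 576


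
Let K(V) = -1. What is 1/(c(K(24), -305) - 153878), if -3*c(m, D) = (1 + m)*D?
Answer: -1/153878 ≈ -6.4987e-6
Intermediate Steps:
c(m, D) = -D*(1 + m)/3 (c(m, D) = -(1 + m)*D/3 = -D*(1 + m)/3)
1/(c(K(24), -305) - 153878) = 1/(-⅓*(-305)*(1 - 1) - 153878) = 1/(-⅓*(-305)*0 - 153878) = 1/(0 - 153878) = 1/(-153878) = -1/153878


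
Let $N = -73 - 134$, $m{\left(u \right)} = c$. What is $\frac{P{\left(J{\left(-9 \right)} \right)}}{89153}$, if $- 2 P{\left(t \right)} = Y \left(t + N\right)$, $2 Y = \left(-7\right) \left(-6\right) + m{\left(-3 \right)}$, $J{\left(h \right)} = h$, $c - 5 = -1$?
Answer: $\frac{2484}{89153} \approx 0.027862$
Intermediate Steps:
$c = 4$ ($c = 5 - 1 = 4$)
$m{\left(u \right)} = 4$
$Y = 23$ ($Y = \frac{\left(-7\right) \left(-6\right) + 4}{2} = \frac{42 + 4}{2} = \frac{1}{2} \cdot 46 = 23$)
$N = -207$ ($N = -73 - 134 = -207$)
$P{\left(t \right)} = \frac{4761}{2} - \frac{23 t}{2}$ ($P{\left(t \right)} = - \frac{23 \left(t - 207\right)}{2} = - \frac{23 \left(-207 + t\right)}{2} = - \frac{-4761 + 23 t}{2} = \frac{4761}{2} - \frac{23 t}{2}$)
$\frac{P{\left(J{\left(-9 \right)} \right)}}{89153} = \frac{\frac{4761}{2} - - \frac{207}{2}}{89153} = \left(\frac{4761}{2} + \frac{207}{2}\right) \frac{1}{89153} = 2484 \cdot \frac{1}{89153} = \frac{2484}{89153}$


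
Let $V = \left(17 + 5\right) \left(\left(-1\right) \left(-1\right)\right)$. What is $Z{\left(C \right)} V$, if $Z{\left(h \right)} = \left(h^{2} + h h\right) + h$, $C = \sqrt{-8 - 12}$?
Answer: $-880 + 44 i \sqrt{5} \approx -880.0 + 98.387 i$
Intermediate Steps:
$C = 2 i \sqrt{5}$ ($C = \sqrt{-20} = 2 i \sqrt{5} \approx 4.4721 i$)
$Z{\left(h \right)} = h + 2 h^{2}$ ($Z{\left(h \right)} = \left(h^{2} + h^{2}\right) + h = 2 h^{2} + h = h + 2 h^{2}$)
$V = 22$ ($V = 22 \cdot 1 = 22$)
$Z{\left(C \right)} V = 2 i \sqrt{5} \left(1 + 2 \cdot 2 i \sqrt{5}\right) 22 = 2 i \sqrt{5} \left(1 + 4 i \sqrt{5}\right) 22 = 44 i \sqrt{5} \left(1 + 4 i \sqrt{5}\right)$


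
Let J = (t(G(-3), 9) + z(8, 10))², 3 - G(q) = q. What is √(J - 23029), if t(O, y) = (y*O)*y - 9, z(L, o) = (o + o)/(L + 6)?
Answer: 6*√280205/7 ≈ 453.72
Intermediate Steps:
z(L, o) = 2*o/(6 + L) (z(L, o) = (2*o)/(6 + L) = 2*o/(6 + L))
G(q) = 3 - q
t(O, y) = -9 + O*y² (t(O, y) = (O*y)*y - 9 = O*y² - 9 = -9 + O*y²)
J = 11215801/49 (J = ((-9 + (3 - 1*(-3))*9²) + 2*10/(6 + 8))² = ((-9 + (3 + 3)*81) + 2*10/14)² = ((-9 + 6*81) + 2*10*(1/14))² = ((-9 + 486) + 10/7)² = (477 + 10/7)² = (3349/7)² = 11215801/49 ≈ 2.2889e+5)
√(J - 23029) = √(11215801/49 - 23029) = √(10087380/49) = 6*√280205/7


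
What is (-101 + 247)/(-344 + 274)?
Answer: -73/35 ≈ -2.0857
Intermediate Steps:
(-101 + 247)/(-344 + 274) = 146/(-70) = 146*(-1/70) = -73/35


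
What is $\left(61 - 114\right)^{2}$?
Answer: $2809$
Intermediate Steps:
$\left(61 - 114\right)^{2} = \left(-53\right)^{2} = 2809$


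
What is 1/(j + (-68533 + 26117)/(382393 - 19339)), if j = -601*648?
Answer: -181527/70695348304 ≈ -2.5677e-6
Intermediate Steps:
j = -389448
1/(j + (-68533 + 26117)/(382393 - 19339)) = 1/(-389448 + (-68533 + 26117)/(382393 - 19339)) = 1/(-389448 - 42416/363054) = 1/(-389448 - 42416*1/363054) = 1/(-389448 - 21208/181527) = 1/(-70695348304/181527) = -181527/70695348304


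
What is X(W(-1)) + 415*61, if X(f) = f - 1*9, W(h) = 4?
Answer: 25310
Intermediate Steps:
X(f) = -9 + f (X(f) = f - 9 = -9 + f)
X(W(-1)) + 415*61 = (-9 + 4) + 415*61 = -5 + 25315 = 25310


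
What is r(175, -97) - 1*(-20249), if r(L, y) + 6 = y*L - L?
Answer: 3093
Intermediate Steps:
r(L, y) = -6 - L + L*y (r(L, y) = -6 + (y*L - L) = -6 + (L*y - L) = -6 + (-L + L*y) = -6 - L + L*y)
r(175, -97) - 1*(-20249) = (-6 - 1*175 + 175*(-97)) - 1*(-20249) = (-6 - 175 - 16975) + 20249 = -17156 + 20249 = 3093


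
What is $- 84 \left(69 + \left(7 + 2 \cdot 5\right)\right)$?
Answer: $-7224$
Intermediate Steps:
$- 84 \left(69 + \left(7 + 2 \cdot 5\right)\right) = - 84 \left(69 + \left(7 + 10\right)\right) = - 84 \left(69 + 17\right) = \left(-84\right) 86 = -7224$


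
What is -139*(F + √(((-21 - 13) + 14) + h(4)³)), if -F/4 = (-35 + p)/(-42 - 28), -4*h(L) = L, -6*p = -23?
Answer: 25993/105 - 139*I*√21 ≈ 247.55 - 636.98*I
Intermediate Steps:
p = 23/6 (p = -⅙*(-23) = 23/6 ≈ 3.8333)
h(L) = -L/4
F = -187/105 (F = -4*(-35 + 23/6)/(-42 - 28) = -(-374)/(3*(-70)) = -(-374)*(-1)/(3*70) = -4*187/420 = -187/105 ≈ -1.7810)
-139*(F + √(((-21 - 13) + 14) + h(4)³)) = -139*(-187/105 + √(((-21 - 13) + 14) + (-¼*4)³)) = -139*(-187/105 + √((-34 + 14) + (-1)³)) = -139*(-187/105 + √(-20 - 1)) = -139*(-187/105 + √(-21)) = -139*(-187/105 + I*√21) = 25993/105 - 139*I*√21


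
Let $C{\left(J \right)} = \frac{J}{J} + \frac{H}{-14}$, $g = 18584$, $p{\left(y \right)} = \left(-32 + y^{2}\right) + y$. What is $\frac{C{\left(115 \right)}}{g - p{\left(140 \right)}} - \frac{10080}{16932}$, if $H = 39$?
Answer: $- \frac{13182965}{22203496} \approx -0.59373$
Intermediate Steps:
$p{\left(y \right)} = -32 + y + y^{2}$
$C{\left(J \right)} = - \frac{25}{14}$ ($C{\left(J \right)} = \frac{J}{J} + \frac{39}{-14} = 1 + 39 \left(- \frac{1}{14}\right) = 1 - \frac{39}{14} = - \frac{25}{14}$)
$\frac{C{\left(115 \right)}}{g - p{\left(140 \right)}} - \frac{10080}{16932} = - \frac{25}{14 \left(18584 - \left(-32 + 140 + 140^{2}\right)\right)} - \frac{10080}{16932} = - \frac{25}{14 \left(18584 - \left(-32 + 140 + 19600\right)\right)} - \frac{840}{1411} = - \frac{25}{14 \left(18584 - 19708\right)} - \frac{840}{1411} = - \frac{25}{14 \left(-1124\right)} - \frac{840}{1411} = \left(- \frac{25}{14}\right) \left(- \frac{1}{1124}\right) - \frac{840}{1411} = \frac{25}{15736} - \frac{840}{1411} = - \frac{13182965}{22203496}$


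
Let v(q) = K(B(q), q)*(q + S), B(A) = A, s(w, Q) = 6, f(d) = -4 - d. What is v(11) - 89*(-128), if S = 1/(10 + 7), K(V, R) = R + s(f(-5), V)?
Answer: 11580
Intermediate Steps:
K(V, R) = 6 + R (K(V, R) = R + 6 = 6 + R)
S = 1/17 ≈ 0.058824
v(q) = (6 + q)*(1/17 + q) (v(q) = (6 + q)*(q + 1/17) = (6 + q)*(1/17 + q))
v(11) - 89*(-128) = (1 + 17*11)*(6 + 11)/17 - 89*(-128) = (1/17)*(1 + 187)*17 + 11392 = (1/17)*188*17 + 11392 = 188 + 11392 = 11580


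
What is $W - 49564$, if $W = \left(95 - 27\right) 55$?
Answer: $-45824$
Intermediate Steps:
$W = 3740$ ($W = 68 \cdot 55 = 3740$)
$W - 49564 = 3740 - 49564 = -45824$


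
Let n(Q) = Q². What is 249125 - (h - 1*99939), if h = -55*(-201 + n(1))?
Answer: 338064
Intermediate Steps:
h = 11000 (h = -55*(-201 + 1²) = -55*(-201 + 1) = -55*(-200) = 11000)
249125 - (h - 1*99939) = 249125 - (11000 - 1*99939) = 249125 - (11000 - 99939) = 249125 - 1*(-88939) = 249125 + 88939 = 338064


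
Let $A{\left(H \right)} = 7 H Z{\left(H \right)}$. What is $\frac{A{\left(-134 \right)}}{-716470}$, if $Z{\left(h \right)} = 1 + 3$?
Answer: $\frac{1876}{358235} \approx 0.0052368$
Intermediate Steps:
$Z{\left(h \right)} = 4$
$A{\left(H \right)} = 28 H$ ($A{\left(H \right)} = 7 H 4 = 28 H$)
$\frac{A{\left(-134 \right)}}{-716470} = \frac{28 \left(-134\right)}{-716470} = \left(-3752\right) \left(- \frac{1}{716470}\right) = \frac{1876}{358235}$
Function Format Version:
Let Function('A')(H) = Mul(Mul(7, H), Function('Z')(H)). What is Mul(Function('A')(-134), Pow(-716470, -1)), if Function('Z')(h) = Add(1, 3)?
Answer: Rational(1876, 358235) ≈ 0.0052368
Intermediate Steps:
Function('Z')(h) = 4
Function('A')(H) = Mul(28, H) (Function('A')(H) = Mul(Mul(7, H), 4) = Mul(28, H))
Mul(Function('A')(-134), Pow(-716470, -1)) = Mul(Mul(28, -134), Pow(-716470, -1)) = Mul(-3752, Rational(-1, 716470)) = Rational(1876, 358235)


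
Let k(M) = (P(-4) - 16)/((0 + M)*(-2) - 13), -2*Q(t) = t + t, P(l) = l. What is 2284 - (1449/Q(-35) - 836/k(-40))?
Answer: -558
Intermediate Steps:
Q(t) = -t (Q(t) = -(t + t)/2 = -t)
k(M) = -20/(-13 - 2*M) (k(M) = (-4 - 16)/((0 + M)*(-2) - 13) = -20/(M*(-2) - 13) = -20/(-2*M - 13) = -20/(-13 - 2*M))
2284 - (1449/Q(-35) - 836/k(-40)) = 2284 - (1449/((-1*(-35))) - 836/(20/(13 + 2*(-40)))) = 2284 - (1449/35 - 836/(20/(13 - 80))) = 2284 - (1449*(1/35) - 836/(20/(-67))) = 2284 - (207/5 - 836/(20*(-1/67))) = 2284 - (207/5 - 836/(-20/67)) = 2284 - (207/5 - 836*(-67/20)) = 2284 - (207/5 + 14003/5) = 2284 - 1*2842 = 2284 - 2842 = -558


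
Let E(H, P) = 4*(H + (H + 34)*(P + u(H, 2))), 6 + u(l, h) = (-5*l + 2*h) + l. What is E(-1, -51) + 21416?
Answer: 14944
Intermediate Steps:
u(l, h) = -6 - 4*l + 2*h (u(l, h) = -6 + ((-5*l + 2*h) + l) = -6 + (-4*l + 2*h) = -6 - 4*l + 2*h)
E(H, P) = 4*H + 4*(34 + H)*(-2 + P - 4*H) (E(H, P) = 4*(H + (H + 34)*(P + (-6 - 4*H + 2*2))) = 4*(H + (34 + H)*(P + (-6 - 4*H + 4))) = 4*(H + (34 + H)*(P + (-2 - 4*H))) = 4*(H + (34 + H)*(-2 + P - 4*H)) = 4*H + 4*(34 + H)*(-2 + P - 4*H))
E(-1, -51) + 21416 = (-272 - 548*(-1) - 16*(-1)**2 + 136*(-51) + 4*(-1)*(-51)) + 21416 = (-272 + 548 - 16*1 - 6936 + 204) + 21416 = (-272 + 548 - 16 - 6936 + 204) + 21416 = -6472 + 21416 = 14944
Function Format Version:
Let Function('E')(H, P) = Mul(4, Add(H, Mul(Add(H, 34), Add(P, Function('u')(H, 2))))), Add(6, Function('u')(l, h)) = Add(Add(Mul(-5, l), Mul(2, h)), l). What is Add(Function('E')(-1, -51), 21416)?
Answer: 14944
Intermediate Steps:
Function('u')(l, h) = Add(-6, Mul(-4, l), Mul(2, h)) (Function('u')(l, h) = Add(-6, Add(Add(Mul(-5, l), Mul(2, h)), l)) = Add(-6, Add(Mul(-4, l), Mul(2, h))) = Add(-6, Mul(-4, l), Mul(2, h)))
Function('E')(H, P) = Add(Mul(4, H), Mul(4, Add(34, H), Add(-2, P, Mul(-4, H)))) (Function('E')(H, P) = Mul(4, Add(H, Mul(Add(H, 34), Add(P, Add(-6, Mul(-4, H), Mul(2, 2)))))) = Mul(4, Add(H, Mul(Add(34, H), Add(P, Add(-6, Mul(-4, H), 4))))) = Mul(4, Add(H, Mul(Add(34, H), Add(P, Add(-2, Mul(-4, H)))))) = Mul(4, Add(H, Mul(Add(34, H), Add(-2, P, Mul(-4, H))))) = Add(Mul(4, H), Mul(4, Add(34, H), Add(-2, P, Mul(-4, H)))))
Add(Function('E')(-1, -51), 21416) = Add(Add(-272, Mul(-548, -1), Mul(-16, Pow(-1, 2)), Mul(136, -51), Mul(4, -1, -51)), 21416) = Add(Add(-272, 548, Mul(-16, 1), -6936, 204), 21416) = Add(Add(-272, 548, -16, -6936, 204), 21416) = Add(-6472, 21416) = 14944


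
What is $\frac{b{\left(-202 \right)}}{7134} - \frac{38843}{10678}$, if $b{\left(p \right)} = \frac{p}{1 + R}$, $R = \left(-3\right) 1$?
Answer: $- \frac{69006871}{19044213} \approx -3.6235$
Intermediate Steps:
$R = -3$
$b{\left(p \right)} = - \frac{p}{2}$ ($b{\left(p \right)} = \frac{p}{1 - 3} = \frac{p}{-2} = p \left(- \frac{1}{2}\right) = - \frac{p}{2}$)
$\frac{b{\left(-202 \right)}}{7134} - \frac{38843}{10678} = \frac{\left(- \frac{1}{2}\right) \left(-202\right)}{7134} - \frac{38843}{10678} = 101 \cdot \frac{1}{7134} - \frac{38843}{10678} = \frac{101}{7134} - \frac{38843}{10678} = - \frac{69006871}{19044213}$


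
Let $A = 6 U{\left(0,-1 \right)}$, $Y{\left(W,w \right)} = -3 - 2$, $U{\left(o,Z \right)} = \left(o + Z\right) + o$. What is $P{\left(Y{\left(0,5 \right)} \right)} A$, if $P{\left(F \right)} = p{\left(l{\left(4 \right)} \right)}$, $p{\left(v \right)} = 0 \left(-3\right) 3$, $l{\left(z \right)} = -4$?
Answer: $0$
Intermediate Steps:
$U{\left(o,Z \right)} = Z + 2 o$ ($U{\left(o,Z \right)} = \left(Z + o\right) + o = Z + 2 o$)
$Y{\left(W,w \right)} = -5$ ($Y{\left(W,w \right)} = -3 - 2 = -5$)
$p{\left(v \right)} = 0$ ($p{\left(v \right)} = 0 \cdot 3 = 0$)
$P{\left(F \right)} = 0$
$A = -6$ ($A = 6 \left(-1 + 2 \cdot 0\right) = 6 \left(-1 + 0\right) = 6 \left(-1\right) = -6$)
$P{\left(Y{\left(0,5 \right)} \right)} A = 0 \left(-6\right) = 0$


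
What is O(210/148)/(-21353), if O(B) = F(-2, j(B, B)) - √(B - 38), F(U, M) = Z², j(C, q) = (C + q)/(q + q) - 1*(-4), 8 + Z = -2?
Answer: -100/21353 + I*√200318/1580122 ≈ -0.0046832 + 0.00028325*I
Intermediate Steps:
Z = -10 (Z = -8 - 2 = -10)
j(C, q) = 4 + (C + q)/(2*q) (j(C, q) = (C + q)/((2*q)) + 4 = (C + q)*(1/(2*q)) + 4 = (C + q)/(2*q) + 4 = 4 + (C + q)/(2*q))
F(U, M) = 100 (F(U, M) = (-10)² = 100)
O(B) = 100 - √(-38 + B) (O(B) = 100 - √(B - 38) = 100 - √(-38 + B))
O(210/148)/(-21353) = (100 - √(-38 + 210/148))/(-21353) = (100 - √(-38 + 210*(1/148)))*(-1/21353) = (100 - √(-38 + 105/74))*(-1/21353) = (100 - √(-2707/74))*(-1/21353) = (100 - I*√200318/74)*(-1/21353) = -100/21353 + I*√200318/1580122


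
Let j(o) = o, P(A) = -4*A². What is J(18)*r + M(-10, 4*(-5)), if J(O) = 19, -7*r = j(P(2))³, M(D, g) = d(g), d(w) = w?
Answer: 77684/7 ≈ 11098.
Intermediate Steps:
M(D, g) = g
r = 4096/7 (r = -(-4*2²)³/7 = -(-4*4)³/7 = -⅐*(-16)³ = -⅐*(-4096) = 4096/7 ≈ 585.14)
J(18)*r + M(-10, 4*(-5)) = 19*(4096/7) + 4*(-5) = 77824/7 - 20 = 77684/7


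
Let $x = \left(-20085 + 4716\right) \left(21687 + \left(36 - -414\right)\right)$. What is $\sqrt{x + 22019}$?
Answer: $i \sqrt{340201534} \approx 18445.0 i$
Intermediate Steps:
$x = -340223553$ ($x = - 15369 \left(21687 + \left(36 + 414\right)\right) = - 15369 \left(21687 + 450\right) = \left(-15369\right) 22137 = -340223553$)
$\sqrt{x + 22019} = \sqrt{-340223553 + 22019} = \sqrt{-340201534} = i \sqrt{340201534}$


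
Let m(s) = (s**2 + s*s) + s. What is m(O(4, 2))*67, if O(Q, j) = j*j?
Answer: 2412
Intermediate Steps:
O(Q, j) = j**2
m(s) = s + 2*s**2 (m(s) = (s**2 + s**2) + s = 2*s**2 + s = s + 2*s**2)
m(O(4, 2))*67 = (2**2*(1 + 2*2**2))*67 = (4*(1 + 2*4))*67 = (4*(1 + 8))*67 = (4*9)*67 = 36*67 = 2412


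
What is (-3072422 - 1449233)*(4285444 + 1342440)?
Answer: -25447349828020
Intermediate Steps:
(-3072422 - 1449233)*(4285444 + 1342440) = -4521655*5627884 = -25447349828020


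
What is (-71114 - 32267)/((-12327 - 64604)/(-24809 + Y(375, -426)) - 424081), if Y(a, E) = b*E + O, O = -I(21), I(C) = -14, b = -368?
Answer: 13643500713/55967318744 ≈ 0.24378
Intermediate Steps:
O = 14 (O = -1*(-14) = 14)
Y(a, E) = 14 - 368*E (Y(a, E) = -368*E + 14 = 14 - 368*E)
(-71114 - 32267)/((-12327 - 64604)/(-24809 + Y(375, -426)) - 424081) = (-71114 - 32267)/((-12327 - 64604)/(-24809 + (14 - 368*(-426))) - 424081) = -103381/(-76931/(-24809 + (14 + 156768)) - 424081) = -103381/(-76931/(-24809 + 156782) - 424081) = -103381/(-76931/131973 - 424081) = -103381/(-55967318744/131973) = -103381*(-131973/55967318744) = 13643500713/55967318744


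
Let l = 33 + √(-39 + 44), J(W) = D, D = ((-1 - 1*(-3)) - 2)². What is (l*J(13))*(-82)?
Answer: 0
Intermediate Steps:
D = 0 (D = ((-1 + 3) - 2)² = (2 - 2)² = 0² = 0)
J(W) = 0
l = 33 + √5 ≈ 35.236
(l*J(13))*(-82) = ((33 + √5)*0)*(-82) = 0*(-82) = 0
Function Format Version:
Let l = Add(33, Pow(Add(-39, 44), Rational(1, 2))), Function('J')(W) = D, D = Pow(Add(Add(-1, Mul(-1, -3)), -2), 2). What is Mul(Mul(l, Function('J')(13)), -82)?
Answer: 0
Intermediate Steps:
D = 0 (D = Pow(Add(Add(-1, 3), -2), 2) = Pow(Add(2, -2), 2) = Pow(0, 2) = 0)
Function('J')(W) = 0
l = Add(33, Pow(5, Rational(1, 2))) ≈ 35.236
Mul(Mul(l, Function('J')(13)), -82) = Mul(Mul(Add(33, Pow(5, Rational(1, 2))), 0), -82) = Mul(0, -82) = 0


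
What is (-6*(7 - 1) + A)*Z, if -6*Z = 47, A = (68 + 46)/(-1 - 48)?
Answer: 14711/49 ≈ 300.22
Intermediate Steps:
A = -114/49 (A = 114/(-49) = 114*(-1/49) = -114/49 ≈ -2.3265)
Z = -47/6 (Z = -⅙*47 = -47/6 ≈ -7.8333)
(-6*(7 - 1) + A)*Z = (-6*(7 - 1) - 114/49)*(-47/6) = (-6*6 - 114/49)*(-47/6) = (-36 - 114/49)*(-47/6) = -1878/49*(-47/6) = 14711/49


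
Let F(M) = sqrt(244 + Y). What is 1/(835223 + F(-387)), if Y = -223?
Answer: 835223/697597459708 - sqrt(21)/697597459708 ≈ 1.1973e-6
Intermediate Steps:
F(M) = sqrt(21) (F(M) = sqrt(244 - 223) = sqrt(21))
1/(835223 + F(-387)) = 1/(835223 + sqrt(21))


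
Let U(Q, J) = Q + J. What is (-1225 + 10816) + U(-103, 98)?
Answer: 9586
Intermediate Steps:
U(Q, J) = J + Q
(-1225 + 10816) + U(-103, 98) = (-1225 + 10816) + (98 - 103) = 9591 - 5 = 9586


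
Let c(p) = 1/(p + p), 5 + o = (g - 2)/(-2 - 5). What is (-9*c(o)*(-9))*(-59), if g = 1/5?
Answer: 167265/332 ≈ 503.81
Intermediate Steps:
g = ⅕ ≈ 0.20000
o = -166/35 (o = -5 + (⅕ - 2)/(-2 - 5) = -5 - 9/5/(-7) = -5 - 9/5*(-⅐) = -5 + 9/35 = -166/35 ≈ -4.7429)
c(p) = 1/(2*p)
(-9*c(o)*(-9))*(-59) = (-9/(2*(-166/35))*(-9))*(-59) = (-9*(-35)/(2*166)*(-9))*(-59) = (-9*(-35/332)*(-9))*(-59) = ((315/332)*(-9))*(-59) = -2835/332*(-59) = 167265/332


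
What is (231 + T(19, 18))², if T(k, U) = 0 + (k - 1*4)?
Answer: 60516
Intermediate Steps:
T(k, U) = -4 + k (T(k, U) = 0 + (k - 4) = 0 + (-4 + k) = -4 + k)
(231 + T(19, 18))² = (231 + (-4 + 19))² = (231 + 15)² = 246² = 60516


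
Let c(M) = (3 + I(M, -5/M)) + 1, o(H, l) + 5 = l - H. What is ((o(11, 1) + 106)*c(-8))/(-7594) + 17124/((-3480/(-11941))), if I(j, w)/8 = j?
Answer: 64700938879/1101130 ≈ 58759.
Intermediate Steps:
o(H, l) = -5 + l - H (o(H, l) = -5 + (l - H) = -5 + l - H)
I(j, w) = 8*j
c(M) = 4 + 8*M (c(M) = (3 + 8*M) + 1 = 4 + 8*M)
((o(11, 1) + 106)*c(-8))/(-7594) + 17124/((-3480/(-11941))) = (((-5 + 1 - 1*11) + 106)*(4 + 8*(-8)))/(-7594) + 17124/((-3480/(-11941))) = (((-5 + 1 - 11) + 106)*(4 - 64))*(-1/7594) + 17124/((-3480*(-1/11941))) = ((-15 + 106)*(-60))*(-1/7594) + 17124/(3480/11941) = (91*(-60))*(-1/7594) + 17124*(11941/3480) = -5460*(-1/7594) + 17039807/290 = 2730/3797 + 17039807/290 = 64700938879/1101130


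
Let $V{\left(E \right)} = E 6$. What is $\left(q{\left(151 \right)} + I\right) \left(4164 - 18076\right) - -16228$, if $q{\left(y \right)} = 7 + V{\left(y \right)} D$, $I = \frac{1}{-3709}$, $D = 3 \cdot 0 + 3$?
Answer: $- \frac{140548728236}{3709} \approx -3.7894 \cdot 10^{7}$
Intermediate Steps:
$V{\left(E \right)} = 6 E$
$D = 3$ ($D = 0 + 3 = 3$)
$I = - \frac{1}{3709} \approx -0.00026961$
$q{\left(y \right)} = 7 + 18 y$ ($q{\left(y \right)} = 7 + 6 y 3 = 7 + 18 y$)
$\left(q{\left(151 \right)} + I\right) \left(4164 - 18076\right) - -16228 = \left(\left(7 + 18 \cdot 151\right) - \frac{1}{3709}\right) \left(4164 - 18076\right) - -16228 = \left(\left(7 + 2718\right) - \frac{1}{3709}\right) \left(-13912\right) + 16228 = \left(2725 - \frac{1}{3709}\right) \left(-13912\right) + 16228 = \frac{10107024}{3709} \left(-13912\right) + 16228 = - \frac{140608917888}{3709} + 16228 = - \frac{140548728236}{3709}$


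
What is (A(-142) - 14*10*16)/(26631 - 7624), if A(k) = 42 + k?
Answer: -2340/19007 ≈ -0.12311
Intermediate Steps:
(A(-142) - 14*10*16)/(26631 - 7624) = ((42 - 142) - 14*10*16)/(26631 - 7624) = (-100 - 140*16)/19007 = (-100 - 2240)*(1/19007) = -2340*1/19007 = -2340/19007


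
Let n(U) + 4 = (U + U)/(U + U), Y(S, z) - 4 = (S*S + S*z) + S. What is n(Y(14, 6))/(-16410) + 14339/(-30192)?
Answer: -39202069/82575120 ≈ -0.47474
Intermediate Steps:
Y(S, z) = 4 + S + S² + S*z (Y(S, z) = 4 + ((S*S + S*z) + S) = 4 + ((S² + S*z) + S) = 4 + (S + S² + S*z) = 4 + S + S² + S*z)
n(U) = -3 (n(U) = -4 + (U + U)/(U + U) = -4 + (2*U)/((2*U)) = -4 + (2*U)*(1/(2*U)) = -4 + 1 = -3)
n(Y(14, 6))/(-16410) + 14339/(-30192) = -3/(-16410) + 14339/(-30192) = -3*(-1/16410) + 14339*(-1/30192) = 1/5470 - 14339/30192 = -39202069/82575120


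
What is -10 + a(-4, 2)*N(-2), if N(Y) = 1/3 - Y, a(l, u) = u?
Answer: -16/3 ≈ -5.3333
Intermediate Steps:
N(Y) = ⅓ - Y
-10 + a(-4, 2)*N(-2) = -10 + 2*(⅓ - 1*(-2)) = -10 + 2*(⅓ + 2) = -10 + 2*(7/3) = -10 + 14/3 = -16/3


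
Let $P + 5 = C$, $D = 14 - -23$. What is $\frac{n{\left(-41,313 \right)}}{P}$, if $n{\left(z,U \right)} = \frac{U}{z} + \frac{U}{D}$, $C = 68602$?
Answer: $\frac{1252}{104061649} \approx 1.2031 \cdot 10^{-5}$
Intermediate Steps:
$D = 37$ ($D = 14 + 23 = 37$)
$P = 68597$ ($P = -5 + 68602 = 68597$)
$n{\left(z,U \right)} = \frac{U}{37} + \frac{U}{z}$ ($n{\left(z,U \right)} = \frac{U}{z} + \frac{U}{37} = \frac{U}{37} + \frac{U}{z}$)
$\frac{n{\left(-41,313 \right)}}{P} = \frac{\frac{1}{37} \cdot 313 + \frac{313}{-41}}{68597} = \left(\frac{313}{37} + 313 \left(- \frac{1}{41}\right)\right) \frac{1}{68597} = \left(\frac{313}{37} - \frac{313}{41}\right) \frac{1}{68597} = \frac{1252}{1517} \cdot \frac{1}{68597} = \frac{1252}{104061649}$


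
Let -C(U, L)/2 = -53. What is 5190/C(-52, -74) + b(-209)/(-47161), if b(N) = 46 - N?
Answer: 122369280/2499533 ≈ 48.957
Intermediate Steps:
C(U, L) = 106 (C(U, L) = -2*(-53) = 106)
5190/C(-52, -74) + b(-209)/(-47161) = 5190/106 + (46 - 1*(-209))/(-47161) = 5190*(1/106) + (46 + 209)*(-1/47161) = 2595/53 + 255*(-1/47161) = 2595/53 - 255/47161 = 122369280/2499533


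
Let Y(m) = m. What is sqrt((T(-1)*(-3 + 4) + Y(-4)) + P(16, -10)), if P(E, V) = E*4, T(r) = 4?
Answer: 8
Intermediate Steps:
P(E, V) = 4*E
sqrt((T(-1)*(-3 + 4) + Y(-4)) + P(16, -10)) = sqrt((4*(-3 + 4) - 4) + 4*16) = sqrt((4*1 - 4) + 64) = sqrt((4 - 4) + 64) = sqrt(0 + 64) = sqrt(64) = 8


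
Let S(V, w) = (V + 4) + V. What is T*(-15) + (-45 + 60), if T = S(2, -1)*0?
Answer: 15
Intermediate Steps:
S(V, w) = 4 + 2*V (S(V, w) = (4 + V) + V = 4 + 2*V)
T = 0 (T = (4 + 2*2)*0 = (4 + 4)*0 = 8*0 = 0)
T*(-15) + (-45 + 60) = 0*(-15) + (-45 + 60) = 0 + 15 = 15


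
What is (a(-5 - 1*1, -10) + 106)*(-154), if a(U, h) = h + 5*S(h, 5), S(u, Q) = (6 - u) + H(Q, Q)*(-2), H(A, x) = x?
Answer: -19404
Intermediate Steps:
S(u, Q) = 6 - u - 2*Q (S(u, Q) = (6 - u) + Q*(-2) = (6 - u) - 2*Q = 6 - u - 2*Q)
a(U, h) = -20 - 4*h (a(U, h) = h + 5*(6 - h - 2*5) = h + 5*(6 - h - 10) = h + 5*(-4 - h) = h + (-20 - 5*h) = -20 - 4*h)
(a(-5 - 1*1, -10) + 106)*(-154) = ((-20 - 4*(-10)) + 106)*(-154) = ((-20 + 40) + 106)*(-154) = (20 + 106)*(-154) = 126*(-154) = -19404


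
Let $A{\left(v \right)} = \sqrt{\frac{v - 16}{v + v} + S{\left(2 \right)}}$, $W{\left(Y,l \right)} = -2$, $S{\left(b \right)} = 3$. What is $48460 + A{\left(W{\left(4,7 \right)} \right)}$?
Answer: $48460 + \frac{\sqrt{30}}{2} \approx 48463.0$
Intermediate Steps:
$A{\left(v \right)} = \sqrt{3 + \frac{-16 + v}{2 v}}$ ($A{\left(v \right)} = \sqrt{\frac{v - 16}{v + v} + 3} = \sqrt{\frac{-16 + v}{2 v} + 3} = \sqrt{3 + \frac{-16 + v}{2 v}}$)
$48460 + A{\left(W{\left(4,7 \right)} \right)} = 48460 + \frac{\sqrt{14 - \frac{32}{-2}}}{2} = 48460 + \frac{\sqrt{14 - -16}}{2} = 48460 + \frac{\sqrt{14 + 16}}{2} = 48460 + \frac{\sqrt{30}}{2}$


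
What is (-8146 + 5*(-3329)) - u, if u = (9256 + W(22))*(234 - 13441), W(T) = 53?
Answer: 122919172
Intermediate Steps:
u = -122943963 (u = (9256 + 53)*(234 - 13441) = 9309*(-13207) = -122943963)
(-8146 + 5*(-3329)) - u = (-8146 + 5*(-3329)) - 1*(-122943963) = (-8146 - 16645) + 122943963 = -24791 + 122943963 = 122919172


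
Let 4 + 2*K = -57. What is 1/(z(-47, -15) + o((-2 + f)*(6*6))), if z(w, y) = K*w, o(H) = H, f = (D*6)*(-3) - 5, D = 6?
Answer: -2/5413 ≈ -0.00036948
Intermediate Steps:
K = -61/2 (K = -2 + (½)*(-57) = -2 - 57/2 = -61/2 ≈ -30.500)
f = -113 (f = (6*6)*(-3) - 5 = 36*(-3) - 5 = -108 - 5 = -113)
z(w, y) = -61*w/2
1/(z(-47, -15) + o((-2 + f)*(6*6))) = 1/(-61/2*(-47) + (-2 - 113)*(6*6)) = 1/(2867/2 - 115*36) = 1/(2867/2 - 4140) = 1/(-5413/2) = -2/5413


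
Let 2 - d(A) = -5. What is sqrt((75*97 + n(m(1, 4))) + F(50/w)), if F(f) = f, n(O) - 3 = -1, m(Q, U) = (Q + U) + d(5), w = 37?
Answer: sqrt(9964063)/37 ≈ 85.313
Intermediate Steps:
d(A) = 7 (d(A) = 2 - 1*(-5) = 2 + 5 = 7)
m(Q, U) = 7 + Q + U (m(Q, U) = (Q + U) + 7 = 7 + Q + U)
n(O) = 2 (n(O) = 3 - 1 = 2)
sqrt((75*97 + n(m(1, 4))) + F(50/w)) = sqrt((75*97 + 2) + 50/37) = sqrt((7275 + 2) + 50*(1/37)) = sqrt(7277 + 50/37) = sqrt(269299/37) = sqrt(9964063)/37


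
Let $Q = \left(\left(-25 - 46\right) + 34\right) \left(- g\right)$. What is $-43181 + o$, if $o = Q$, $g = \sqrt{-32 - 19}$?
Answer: $-43181 + 37 i \sqrt{51} \approx -43181.0 + 264.23 i$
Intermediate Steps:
$g = i \sqrt{51}$ ($g = \sqrt{-51} = i \sqrt{51} \approx 7.1414 i$)
$Q = 37 i \sqrt{51}$ ($Q = \left(\left(-25 - 46\right) + 34\right) \left(- i \sqrt{51}\right) = \left(-71 + 34\right) \left(- i \sqrt{51}\right) = - 37 \left(- i \sqrt{51}\right) = 37 i \sqrt{51} \approx 264.23 i$)
$o = 37 i \sqrt{51} \approx 264.23 i$
$-43181 + o = -43181 + 37 i \sqrt{51}$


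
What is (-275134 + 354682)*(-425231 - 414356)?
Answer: -66787466676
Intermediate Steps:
(-275134 + 354682)*(-425231 - 414356) = 79548*(-839587) = -66787466676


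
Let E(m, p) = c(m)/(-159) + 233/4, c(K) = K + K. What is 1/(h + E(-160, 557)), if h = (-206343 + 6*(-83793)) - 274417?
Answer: -636/625479121 ≈ -1.0168e-6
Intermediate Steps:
c(K) = 2*K
E(m, p) = 233/4 - 2*m/159 (E(m, p) = (2*m)/(-159) + 233/4 = (2*m)*(-1/159) + 233*(¼) = -2*m/159 + 233/4 = 233/4 - 2*m/159)
h = -983518 (h = (-206343 - 502758) - 274417 = -709101 - 274417 = -983518)
1/(h + E(-160, 557)) = 1/(-983518 + (233/4 - 2/159*(-160))) = 1/(-983518 + (233/4 + 320/159)) = 1/(-983518 + 38327/636) = 1/(-625479121/636) = -636/625479121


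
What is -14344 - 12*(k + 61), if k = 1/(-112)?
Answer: -422125/28 ≈ -15076.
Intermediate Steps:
k = -1/112 ≈ -0.0089286
-14344 - 12*(k + 61) = -14344 - 12*(-1/112 + 61) = -14344 - 12*6831/112 = -14344 - 20493/28 = -422125/28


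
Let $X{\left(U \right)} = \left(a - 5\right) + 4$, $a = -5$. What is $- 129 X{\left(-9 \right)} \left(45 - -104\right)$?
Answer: $115326$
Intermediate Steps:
$X{\left(U \right)} = -6$ ($X{\left(U \right)} = \left(-5 - 5\right) + 4 = -10 + 4 = -6$)
$- 129 X{\left(-9 \right)} \left(45 - -104\right) = \left(-129\right) \left(-6\right) \left(45 - -104\right) = 774 \left(45 + 104\right) = 774 \cdot 149 = 115326$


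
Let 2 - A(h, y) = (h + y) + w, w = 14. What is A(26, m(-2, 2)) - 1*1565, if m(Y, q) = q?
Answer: -1605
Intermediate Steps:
A(h, y) = -12 - h - y (A(h, y) = 2 - ((h + y) + 14) = 2 - (14 + h + y) = 2 + (-14 - h - y) = -12 - h - y)
A(26, m(-2, 2)) - 1*1565 = (-12 - 1*26 - 1*2) - 1*1565 = (-12 - 26 - 2) - 1565 = -40 - 1565 = -1605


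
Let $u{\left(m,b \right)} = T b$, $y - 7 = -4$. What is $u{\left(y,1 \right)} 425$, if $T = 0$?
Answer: $0$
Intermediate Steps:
$y = 3$ ($y = 7 - 4 = 3$)
$u{\left(m,b \right)} = 0$ ($u{\left(m,b \right)} = 0 b = 0$)
$u{\left(y,1 \right)} 425 = 0 \cdot 425 = 0$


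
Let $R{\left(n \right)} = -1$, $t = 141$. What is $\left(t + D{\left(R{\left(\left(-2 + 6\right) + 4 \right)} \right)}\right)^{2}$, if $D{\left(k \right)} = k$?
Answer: $19600$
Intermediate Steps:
$\left(t + D{\left(R{\left(\left(-2 + 6\right) + 4 \right)} \right)}\right)^{2} = \left(141 - 1\right)^{2} = 140^{2} = 19600$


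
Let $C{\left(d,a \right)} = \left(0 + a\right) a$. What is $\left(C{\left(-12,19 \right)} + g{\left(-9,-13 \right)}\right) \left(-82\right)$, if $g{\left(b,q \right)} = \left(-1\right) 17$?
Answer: $-28208$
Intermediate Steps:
$C{\left(d,a \right)} = a^{2}$ ($C{\left(d,a \right)} = a a = a^{2}$)
$g{\left(b,q \right)} = -17$
$\left(C{\left(-12,19 \right)} + g{\left(-9,-13 \right)}\right) \left(-82\right) = \left(19^{2} - 17\right) \left(-82\right) = \left(361 - 17\right) \left(-82\right) = 344 \left(-82\right) = -28208$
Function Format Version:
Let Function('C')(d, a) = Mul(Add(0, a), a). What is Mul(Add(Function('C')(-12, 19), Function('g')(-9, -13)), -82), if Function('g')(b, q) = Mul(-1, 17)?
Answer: -28208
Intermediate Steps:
Function('C')(d, a) = Pow(a, 2) (Function('C')(d, a) = Mul(a, a) = Pow(a, 2))
Function('g')(b, q) = -17
Mul(Add(Function('C')(-12, 19), Function('g')(-9, -13)), -82) = Mul(Add(Pow(19, 2), -17), -82) = Mul(Add(361, -17), -82) = Mul(344, -82) = -28208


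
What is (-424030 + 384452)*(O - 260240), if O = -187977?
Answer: 17739532426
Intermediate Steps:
(-424030 + 384452)*(O - 260240) = (-424030 + 384452)*(-187977 - 260240) = -39578*(-448217) = 17739532426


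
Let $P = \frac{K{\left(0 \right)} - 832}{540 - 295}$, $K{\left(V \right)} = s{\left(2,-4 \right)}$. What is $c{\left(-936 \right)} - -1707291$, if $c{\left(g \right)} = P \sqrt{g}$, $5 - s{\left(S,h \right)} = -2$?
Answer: $1707291 - \frac{990 i \sqrt{26}}{49} \approx 1.7073 \cdot 10^{6} - 103.02 i$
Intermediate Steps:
$s{\left(S,h \right)} = 7$ ($s{\left(S,h \right)} = 5 - -2 = 5 + 2 = 7$)
$K{\left(V \right)} = 7$
$P = - \frac{165}{49}$ ($P = \frac{7 - 832}{540 - 295} = - \frac{825}{245} = \left(-825\right) \frac{1}{245} = - \frac{165}{49} \approx -3.3673$)
$c{\left(g \right)} = - \frac{165 \sqrt{g}}{49}$
$c{\left(-936 \right)} - -1707291 = - \frac{165 \sqrt{-936}}{49} - -1707291 = - \frac{165 \cdot 6 i \sqrt{26}}{49} + 1707291 = - \frac{990 i \sqrt{26}}{49} + 1707291 = 1707291 - \frac{990 i \sqrt{26}}{49}$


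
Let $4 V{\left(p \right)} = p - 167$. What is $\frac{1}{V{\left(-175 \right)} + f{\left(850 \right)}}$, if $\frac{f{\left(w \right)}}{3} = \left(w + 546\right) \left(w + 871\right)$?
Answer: $\frac{2}{14414925} \approx 1.3875 \cdot 10^{-7}$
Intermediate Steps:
$f{\left(w \right)} = 3 \left(546 + w\right) \left(871 + w\right)$ ($f{\left(w \right)} = 3 \left(w + 546\right) \left(w + 871\right) = 3 \left(546 + w\right) \left(871 + w\right)$)
$V{\left(p \right)} = - \frac{167}{4} + \frac{p}{4}$ ($V{\left(p \right)} = \frac{p - 167}{4} = \frac{-167 + p}{4} = - \frac{167}{4} + \frac{p}{4}$)
$\frac{1}{V{\left(-175 \right)} + f{\left(850 \right)}} = \frac{1}{\left(- \frac{167}{4} + \frac{1}{4} \left(-175\right)\right) + \left(1426698 + 3 \cdot 850^{2} + 4251 \cdot 850\right)} = \frac{1}{\left(- \frac{167}{4} - \frac{175}{4}\right) + \left(1426698 + 3 \cdot 722500 + 3613350\right)} = \frac{1}{- \frac{171}{2} + \left(1426698 + 2167500 + 3613350\right)} = \frac{1}{- \frac{171}{2} + 7207548} = \frac{1}{\frac{14414925}{2}} = \frac{2}{14414925}$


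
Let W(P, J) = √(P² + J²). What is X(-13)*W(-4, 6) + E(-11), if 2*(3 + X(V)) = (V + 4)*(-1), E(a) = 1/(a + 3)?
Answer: -⅛ + 3*√13 ≈ 10.692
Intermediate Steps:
E(a) = 1/(3 + a)
X(V) = -5 - V/2 (X(V) = -3 + ((V + 4)*(-1))/2 = -3 + ((4 + V)*(-1))/2 = -3 + (-4 - V)/2 = -3 + (-2 - V/2) = -5 - V/2)
W(P, J) = √(J² + P²)
X(-13)*W(-4, 6) + E(-11) = (-5 - ½*(-13))*√(6² + (-4)²) + 1/(3 - 11) = (-5 + 13/2)*√(36 + 16) + 1/(-8) = 3*√52/2 - ⅛ = 3*(2*√13)/2 - ⅛ = 3*√13 - ⅛ = -⅛ + 3*√13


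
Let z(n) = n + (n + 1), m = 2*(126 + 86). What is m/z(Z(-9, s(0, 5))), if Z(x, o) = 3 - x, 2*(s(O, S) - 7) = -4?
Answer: 424/25 ≈ 16.960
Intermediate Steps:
s(O, S) = 5 (s(O, S) = 7 + (½)*(-4) = 7 - 2 = 5)
m = 424 (m = 2*212 = 424)
z(n) = 1 + 2*n (z(n) = n + (1 + n) = 1 + 2*n)
m/z(Z(-9, s(0, 5))) = 424/(1 + 2*(3 - 1*(-9))) = 424/(1 + 2*(3 + 9)) = 424/(1 + 2*12) = 424/(1 + 24) = 424/25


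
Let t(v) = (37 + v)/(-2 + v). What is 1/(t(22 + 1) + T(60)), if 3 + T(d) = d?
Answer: 7/419 ≈ 0.016706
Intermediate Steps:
t(v) = (37 + v)/(-2 + v)
T(d) = -3 + d
1/(t(22 + 1) + T(60)) = 1/((37 + (22 + 1))/(-2 + (22 + 1)) + (-3 + 60)) = 1/((37 + 23)/(-2 + 23) + 57) = 1/(60/21 + 57) = 1/((1/21)*60 + 57) = 1/(20/7 + 57) = 1/(419/7) = 7/419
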